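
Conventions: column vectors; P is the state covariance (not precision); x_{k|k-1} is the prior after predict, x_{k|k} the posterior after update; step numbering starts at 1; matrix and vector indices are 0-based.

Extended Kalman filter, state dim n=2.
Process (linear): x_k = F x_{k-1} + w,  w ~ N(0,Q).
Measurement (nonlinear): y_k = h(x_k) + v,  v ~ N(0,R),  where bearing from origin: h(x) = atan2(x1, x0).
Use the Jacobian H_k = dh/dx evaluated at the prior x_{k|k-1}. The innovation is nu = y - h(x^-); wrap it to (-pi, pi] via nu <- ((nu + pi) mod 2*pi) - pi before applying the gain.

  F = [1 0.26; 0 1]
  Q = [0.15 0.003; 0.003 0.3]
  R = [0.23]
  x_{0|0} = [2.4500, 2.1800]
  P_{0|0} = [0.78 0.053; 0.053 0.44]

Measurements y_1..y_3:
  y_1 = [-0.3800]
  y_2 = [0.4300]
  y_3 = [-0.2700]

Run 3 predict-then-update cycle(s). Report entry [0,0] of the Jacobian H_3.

H_jac[0,0] = -0.0789

step 1: x^-=[3.0168, 2.1800]  P^-=[0.9873 0.1704; 0.1704 0.7400]  H_jac=[-0.1574 0.2178]  S=[0.2779]  K=[-0.4256; 0.4834]  nu=[-1.0057]  x^+=[3.4448, 1.6938]  P^+=[0.9370 0.2276; 0.2276 0.6751]
step 2: x^-=[3.8852, 1.6938]  P^-=[1.2509 0.4061; 0.4061 0.9751]  H_jac=[-0.0943 0.2163]  S=[0.2702]  K=[-0.1115; 0.6388]  nu=[0.0189]  x^+=[3.8831, 1.7058]  P^+=[1.2476 0.4253; 0.4253 0.8648]
step 3: x^-=[4.3266, 1.7058]  P^-=[1.6772 0.6532; 0.6532 1.1648]  H_jac=[-0.0789 0.2000]  S=[0.2664]  K=[-0.0061; 0.6812]  nu=[-0.6456]  x^+=[4.3306, 1.2661]  P^+=[1.6772 0.6543; 0.6543 1.0412]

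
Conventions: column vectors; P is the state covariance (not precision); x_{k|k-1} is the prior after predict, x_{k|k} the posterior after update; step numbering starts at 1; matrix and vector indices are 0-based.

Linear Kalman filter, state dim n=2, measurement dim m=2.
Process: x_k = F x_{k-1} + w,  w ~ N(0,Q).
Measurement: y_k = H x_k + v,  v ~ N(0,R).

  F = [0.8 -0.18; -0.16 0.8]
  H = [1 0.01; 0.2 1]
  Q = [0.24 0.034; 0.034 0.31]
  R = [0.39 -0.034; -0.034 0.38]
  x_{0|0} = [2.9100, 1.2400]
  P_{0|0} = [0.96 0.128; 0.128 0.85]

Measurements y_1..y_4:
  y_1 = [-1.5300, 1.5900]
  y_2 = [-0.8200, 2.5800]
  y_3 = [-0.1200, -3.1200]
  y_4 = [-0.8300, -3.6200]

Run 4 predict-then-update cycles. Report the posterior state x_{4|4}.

x_post = [-0.6867, -2.1645]

step 1: x^-=[2.1048, 0.5264]  P^-=[0.8451 -0.1257; -0.1257 0.8458]  S=[1.2326 0.0175; 0.0175 1.2093]  K=[0.6842 0.0259; -0.1048 0.6801]  nu=[-3.6401, 0.6426]  x^+=[-0.3690, 1.3449]  P^+=[0.2666 -0.0667; -0.0667 0.2754]
step 2: x^-=[-0.5373, 1.1349]  P^-=[0.4388 -0.0844; -0.0844 0.5101]  S=[0.8271 -0.0257; -0.0257 0.8739]  K=[0.5301 0.0194; -0.0784 0.5621]  nu=[-0.2940, 1.5525]  x^+=[-0.6630, 2.0307]  P^+=[0.2066 -0.0520; -0.0520 0.2267]
step 3: x^-=[-0.8959, 1.7306]  P^-=[0.3945 -0.0598; -0.0598 0.4737]  S=[0.7834 -0.0103; -0.0103 0.8455]  K=[0.5032 0.0287; -0.0632 0.5453]  nu=[0.7586, -4.6714]  x^+=[-0.6482, -0.8645]  P^+=[0.1957 -0.0454; -0.0454 0.2184]
step 4: x^-=[-0.3630, -0.5879]  P^-=[0.3854 -0.0528; -0.0528 0.4664]  S=[0.7744 -0.0052; -0.0052 0.8407]  K=[0.4972 0.0319; -0.0586 0.5419]  nu=[-0.4612, -2.9595]  x^+=[-0.6867, -2.1645]  P^+=[0.1933 -0.0434; -0.0434 0.2166]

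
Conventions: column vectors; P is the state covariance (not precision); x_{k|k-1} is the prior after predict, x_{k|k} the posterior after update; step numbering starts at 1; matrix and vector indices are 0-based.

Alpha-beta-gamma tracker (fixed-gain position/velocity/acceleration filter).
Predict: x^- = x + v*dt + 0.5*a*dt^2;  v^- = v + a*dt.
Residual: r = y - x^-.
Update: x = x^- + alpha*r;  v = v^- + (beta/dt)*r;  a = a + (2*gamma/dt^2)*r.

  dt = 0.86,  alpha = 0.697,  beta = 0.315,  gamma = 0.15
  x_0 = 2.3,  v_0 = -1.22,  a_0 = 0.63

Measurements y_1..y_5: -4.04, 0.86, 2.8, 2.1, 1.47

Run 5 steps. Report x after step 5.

x_post = 2.8032

step 1: x_pred=1.4838  r=-5.5238  x^+=-2.3663  v^+=-2.7014  a^+=-1.6106
step 2: x_pred=-5.2851  r=6.1451  x^+=-1.0020  v^+=-1.8357  a^+=0.8820
step 3: x_pred=-2.2545  r=5.0545  x^+=1.2685  v^+=0.7742  a^+=2.9323
step 4: x_pred=3.0187  r=-0.9187  x^+=2.3784  v^+=2.9595  a^+=2.5596
step 5: x_pred=5.8701  r=-4.4001  x^+=2.8032  v^+=3.5491  a^+=0.7749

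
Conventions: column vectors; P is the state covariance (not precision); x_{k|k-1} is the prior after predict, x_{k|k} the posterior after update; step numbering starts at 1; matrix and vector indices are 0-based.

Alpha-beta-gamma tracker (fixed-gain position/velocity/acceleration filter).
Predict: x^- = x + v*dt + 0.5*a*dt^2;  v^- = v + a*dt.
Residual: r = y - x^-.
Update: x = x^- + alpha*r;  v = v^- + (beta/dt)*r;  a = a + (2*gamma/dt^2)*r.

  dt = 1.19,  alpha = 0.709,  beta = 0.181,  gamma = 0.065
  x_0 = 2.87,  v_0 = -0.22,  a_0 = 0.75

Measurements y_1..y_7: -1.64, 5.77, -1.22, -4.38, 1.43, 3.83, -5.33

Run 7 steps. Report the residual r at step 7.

step 1: x_pred=3.1392  r=-4.7792  x^+=-0.2492  v^+=-0.0544  a^+=0.3113
step 2: x_pred=-0.0936  r=5.8636  x^+=4.0637  v^+=1.2078  a^+=0.8495
step 3: x_pred=6.1025  r=-7.3225  x^+=0.9109  v^+=1.1050  a^+=0.1773
step 4: x_pred=2.3514  r=-6.7314  x^+=-2.4212  v^+=0.2922  a^+=-0.4406
step 5: x_pred=-2.3854  r=3.8154  x^+=0.3197  v^+=0.3482  a^+=-0.0904
step 6: x_pred=0.6701  r=3.1599  x^+=2.9105  v^+=0.7213  a^+=0.1997
step 7: x_pred=3.9102  r=-9.2402  x^+=-2.6411  v^+=-0.4465  a^+=-0.6485

resid = -9.2402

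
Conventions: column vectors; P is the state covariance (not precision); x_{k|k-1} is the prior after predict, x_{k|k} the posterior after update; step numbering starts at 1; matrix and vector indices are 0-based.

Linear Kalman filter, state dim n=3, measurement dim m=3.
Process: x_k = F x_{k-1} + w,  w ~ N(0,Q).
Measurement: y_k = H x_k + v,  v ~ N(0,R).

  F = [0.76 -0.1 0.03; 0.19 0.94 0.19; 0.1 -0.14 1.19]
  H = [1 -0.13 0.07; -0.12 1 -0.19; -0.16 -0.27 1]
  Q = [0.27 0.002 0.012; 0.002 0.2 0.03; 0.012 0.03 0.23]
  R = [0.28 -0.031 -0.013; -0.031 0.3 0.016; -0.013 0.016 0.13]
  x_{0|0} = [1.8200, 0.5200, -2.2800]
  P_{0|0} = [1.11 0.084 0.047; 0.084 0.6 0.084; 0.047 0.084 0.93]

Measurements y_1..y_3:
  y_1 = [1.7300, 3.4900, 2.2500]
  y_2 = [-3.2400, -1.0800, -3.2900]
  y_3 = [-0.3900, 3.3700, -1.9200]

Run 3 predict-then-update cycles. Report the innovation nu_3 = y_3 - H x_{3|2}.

innov = [0.8830, 2.8780, 0.3562]

step 1: x^-=[1.2628, 0.4014, -2.6040]  P^-=[0.9068 0.1774 0.1605; 0.1774 0.8672 0.2913; 0.1605 0.2913 1.5507]  S=[1.1801 -0.0972 0.0520; -0.0972 1.0903 -0.2261; 0.0520 -0.2261 1.5738]  K=[0.7678 0.0968 -0.0321; 0.1295 0.7623 0.1235; 0.1701 0.1896 0.9406]  nu=[0.7017, 2.7454, 5.1644]  x^+=[1.9013, 3.2229, 2.8936]  P^+=[0.2149 0.0365 0.0316; 0.0365 0.2500 0.0999; 0.0316 0.0999 0.1551]
step 2: x^-=[1.2095, 3.9406, 3.1823]  P^-=[0.3921 0.0415 0.0495; 0.0415 0.4853 0.1556; 0.0495 0.1556 0.4300]  S=[0.6757 -0.0998 -0.0131; -0.0998 0.7396 -0.0354; -0.0131 -0.0354 0.5091]  K=[0.5853 0.0574 -0.0289; 0.0779 0.6238 0.0805; 0.1241 0.1449 0.7597]  nu=[-4.1600, -4.2708, -5.2148]  x^+=[-1.3199, 0.5327, -1.9148]  P^+=[0.1639 0.0224 0.0218; 0.0224 0.2035 0.0780; 0.0218 0.0780 0.1240]
step 3: x^-=[-1.1138, -0.1138, -2.4852]  P^-=[0.3639 0.0268 0.0393; 0.0268 0.4277 0.1264; 0.0393 0.1264 0.3898]  S=[0.6493 -0.1040 -0.0155; -0.1040 0.6943 -0.0406; -0.0155 -0.0406 0.4818]  K=[0.5663 0.0480 -0.0319; 0.0655 0.5904 0.0656; 0.1157 0.1292 0.7398]  nu=[0.8830, 2.8780, 0.3562]  x^+=[-0.4872, 1.6665, -1.7477]  P^+=[0.1586 0.0191 0.0198; 0.0191 0.1921 0.0721; 0.0198 0.0721 0.1194]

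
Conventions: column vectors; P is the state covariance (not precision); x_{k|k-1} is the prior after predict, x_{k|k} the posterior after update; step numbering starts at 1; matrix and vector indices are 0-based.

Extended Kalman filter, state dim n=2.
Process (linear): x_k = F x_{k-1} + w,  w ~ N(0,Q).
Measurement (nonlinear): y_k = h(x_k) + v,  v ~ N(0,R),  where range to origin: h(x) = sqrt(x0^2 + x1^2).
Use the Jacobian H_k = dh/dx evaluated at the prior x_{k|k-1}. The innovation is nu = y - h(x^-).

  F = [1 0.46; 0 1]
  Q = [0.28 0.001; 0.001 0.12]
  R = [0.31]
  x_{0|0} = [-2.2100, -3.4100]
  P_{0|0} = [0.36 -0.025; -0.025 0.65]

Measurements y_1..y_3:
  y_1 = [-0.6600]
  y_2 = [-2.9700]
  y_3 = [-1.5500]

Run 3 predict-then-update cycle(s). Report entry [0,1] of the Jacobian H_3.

step 1: x^-=[-3.7786, -3.4100]  P^-=[0.7545 0.2750; 0.2750 0.7700]  H_jac=[-0.7424 -0.6700]  S=[1.3450]  K=[-0.5534; -0.5353]  nu=[-5.7498]  x^+=[-0.5964, -0.3320]  P^+=[0.3426 -0.1235; -0.1235 0.3845]
step 2: x^-=[-0.7491, -0.3320]  P^-=[0.5903 0.0544; 0.0544 0.5045]  H_jac=[-0.9142 -0.4052]  S=[0.9265]  K=[-0.6063; -0.2743]  nu=[-3.7894]  x^+=[1.5483, 0.7075]  P^+=[0.2498 -0.0997; -0.0997 0.4348]
step 3: x^-=[1.8737, 0.7075]  P^-=[0.5300 0.1013; 0.1013 0.5548]  H_jac=[0.9355 0.3532]  S=[0.9101]  K=[0.5842; 0.3195]  nu=[-3.5528]  x^+=[-0.2018, -0.4277]  P^+=[0.2195 -0.0685; -0.0685 0.4619]

H_jac[0,1] = 0.3532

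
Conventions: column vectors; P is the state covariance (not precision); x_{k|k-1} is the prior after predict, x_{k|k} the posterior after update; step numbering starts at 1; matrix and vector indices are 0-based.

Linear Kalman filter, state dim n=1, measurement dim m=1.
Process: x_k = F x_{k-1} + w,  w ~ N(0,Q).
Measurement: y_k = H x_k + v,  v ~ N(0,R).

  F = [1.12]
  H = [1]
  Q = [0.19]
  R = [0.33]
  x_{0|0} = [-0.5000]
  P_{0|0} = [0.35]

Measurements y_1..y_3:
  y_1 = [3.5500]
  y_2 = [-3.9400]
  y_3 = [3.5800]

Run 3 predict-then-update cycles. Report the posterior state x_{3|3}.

x_post = [1.3972]

step 1: x^-=[-0.5600]  P^-=[0.6290]  S=[0.9590]  K=[0.6559]  nu=[4.1100]  x^+=[2.1358]  P^+=[0.2164]
step 2: x^-=[2.3921]  P^-=[0.4615]  S=[0.7915]  K=[0.5831]  nu=[-6.3321]  x^+=[-1.3000]  P^+=[0.1924]
step 3: x^-=[-1.4560]  P^-=[0.4314]  S=[0.7614]  K=[0.5666]  nu=[5.0360]  x^+=[1.3972]  P^+=[0.1870]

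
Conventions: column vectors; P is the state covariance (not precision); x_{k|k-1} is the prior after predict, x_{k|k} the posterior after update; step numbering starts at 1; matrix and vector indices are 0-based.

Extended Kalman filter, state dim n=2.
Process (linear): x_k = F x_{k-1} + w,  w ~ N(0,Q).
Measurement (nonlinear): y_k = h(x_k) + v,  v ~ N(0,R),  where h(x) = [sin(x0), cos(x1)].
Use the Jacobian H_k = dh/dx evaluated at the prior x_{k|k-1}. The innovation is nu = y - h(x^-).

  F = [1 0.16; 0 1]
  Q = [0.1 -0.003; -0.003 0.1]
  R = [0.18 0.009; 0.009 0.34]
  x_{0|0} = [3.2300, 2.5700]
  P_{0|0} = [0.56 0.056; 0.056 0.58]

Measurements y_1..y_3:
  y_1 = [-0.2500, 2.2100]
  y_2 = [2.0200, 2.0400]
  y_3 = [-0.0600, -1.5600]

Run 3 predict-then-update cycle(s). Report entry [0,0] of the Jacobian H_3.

H_jac[0,0] = -0.3252

step 1: x^-=[3.6412, 2.5700]  P^-=[0.6928 0.1458; 0.1458 0.6800]  H_jac=[-0.8778 0.0000; 0.0000 -0.5410]  S=[0.7138 0.0782; 0.0782 0.5390]  K=[-0.8494 -0.0230; -0.1062 -0.6671]  nu=[0.2291, 3.0510]  x^+=[3.3763, 0.5104]  P^+=[0.1744 0.0286; 0.0286 0.4210]
step 2: x^-=[3.4580, 0.5104]  P^-=[0.2944 0.0930; 0.0930 0.5210]  H_jac=[-0.9504 0.0000; 0.0000 -0.4885]  S=[0.4459 0.0522; 0.0522 0.4643]  K=[-0.6242 -0.0277; -0.1358 -0.5329]  nu=[2.3311, 1.1675]  x^+=[1.9706, -0.4284]  P^+=[0.1185 0.0308; 0.0308 0.3734]
step 3: x^-=[1.9020, -0.4284]  P^-=[0.2379 0.0875; 0.0875 0.4734]  H_jac=[-0.3252 0.0000; 0.0000 0.4154]  S=[0.2052 -0.0028; -0.0028 0.4217]  K=[-0.3759 0.0837; -0.1323 0.4654]  nu=[-1.0056, -2.4696]  x^+=[2.0734, -1.4447]  P^+=[0.2058 0.0604; 0.0604 0.3781]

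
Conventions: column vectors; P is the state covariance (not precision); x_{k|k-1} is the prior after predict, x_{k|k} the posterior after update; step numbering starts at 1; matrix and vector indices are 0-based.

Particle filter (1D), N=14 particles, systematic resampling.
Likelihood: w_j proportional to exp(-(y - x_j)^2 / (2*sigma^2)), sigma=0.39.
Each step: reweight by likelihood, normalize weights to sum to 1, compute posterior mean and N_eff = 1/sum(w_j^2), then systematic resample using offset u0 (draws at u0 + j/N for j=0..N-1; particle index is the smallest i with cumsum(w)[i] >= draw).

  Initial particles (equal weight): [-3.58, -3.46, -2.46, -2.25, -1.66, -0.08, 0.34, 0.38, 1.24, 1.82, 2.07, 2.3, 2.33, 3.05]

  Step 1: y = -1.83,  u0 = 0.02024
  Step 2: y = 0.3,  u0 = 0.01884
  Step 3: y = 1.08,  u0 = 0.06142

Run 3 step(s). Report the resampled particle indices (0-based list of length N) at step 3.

step 1: w=[0.0000, 0.0001, 0.1558, 0.3217, 0.5224, 0.0000, 0.0000, 0.0000, 0.0000, 0.0000, 0.0000, 0.0000, 0.0000, 0.0000]  mean=-1.9746  Neff=2.4961  idx=[2, 2, 3, 3, 3, 3, 3, 4, 4, 4, 4, 4, 4, 4]
step 2: w=[0.0000, 0.0000, 0.0000, 0.0000, 0.0000, 0.0000, 0.0000, 0.1428, 0.1428, 0.1428, 0.1428, 0.1428, 0.1428, 0.1428]  mean=-1.6601  Neff=7.0016  idx=[7, 7, 8, 8, 9, 9, 10, 10, 11, 11, 12, 12, 13, 13]
step 3: w=[0.0714, 0.0714, 0.0714, 0.0714, 0.0714, 0.0714, 0.0714, 0.0714, 0.0714, 0.0714, 0.0714, 0.0714, 0.0714, 0.0714]  mean=-1.6600  Neff=14.0000  idx=[0, 1, 2, 3, 4, 5, 6, 7, 8, 9, 10, 11, 12, 13]

resampled_idx = [0, 1, 2, 3, 4, 5, 6, 7, 8, 9, 10, 11, 12, 13]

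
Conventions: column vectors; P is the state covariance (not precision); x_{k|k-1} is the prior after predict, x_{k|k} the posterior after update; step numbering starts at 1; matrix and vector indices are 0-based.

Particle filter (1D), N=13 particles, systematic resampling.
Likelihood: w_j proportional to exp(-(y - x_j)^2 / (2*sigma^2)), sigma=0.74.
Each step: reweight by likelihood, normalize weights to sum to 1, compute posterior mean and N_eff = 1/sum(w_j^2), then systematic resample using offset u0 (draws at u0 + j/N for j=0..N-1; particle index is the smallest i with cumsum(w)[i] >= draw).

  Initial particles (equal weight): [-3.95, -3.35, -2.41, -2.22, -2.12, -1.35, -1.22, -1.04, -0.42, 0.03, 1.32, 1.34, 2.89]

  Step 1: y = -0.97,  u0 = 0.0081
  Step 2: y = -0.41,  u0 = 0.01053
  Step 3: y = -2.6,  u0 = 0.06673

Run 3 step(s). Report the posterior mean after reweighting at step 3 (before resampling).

post_mean = -1.5610

step 1: w=[0.0001, 0.0012, 0.0321, 0.0512, 0.0638, 0.1870, 0.2015, 0.2124, 0.1618, 0.0856, 0.0018, 0.0016, 0.0000]  mean=-1.1105  Neff=6.1772  idx=[2, 4, 5, 5, 5, 6, 6, 7, 7, 7, 8, 8, 9]
step 2: w=[0.0035, 0.0093, 0.0598, 0.0598, 0.0598, 0.0737, 0.0737, 0.0933, 0.0933, 0.0933, 0.1341, 0.1341, 0.1124]  mean=-0.8505  Neff=10.3755  idx=[1, 3, 4, 5, 6, 7, 8, 9, 10, 10, 11, 11, 12]
step 3: w=[0.4009, 0.1188, 0.1188, 0.0869, 0.0869, 0.0536, 0.0536, 0.0536, 0.0065, 0.0065, 0.0065, 0.0065, 0.0009]  mean=-1.5610  Neff=4.6976  idx=[0, 0, 0, 0, 0, 1, 2, 2, 3, 4, 5, 6, 10]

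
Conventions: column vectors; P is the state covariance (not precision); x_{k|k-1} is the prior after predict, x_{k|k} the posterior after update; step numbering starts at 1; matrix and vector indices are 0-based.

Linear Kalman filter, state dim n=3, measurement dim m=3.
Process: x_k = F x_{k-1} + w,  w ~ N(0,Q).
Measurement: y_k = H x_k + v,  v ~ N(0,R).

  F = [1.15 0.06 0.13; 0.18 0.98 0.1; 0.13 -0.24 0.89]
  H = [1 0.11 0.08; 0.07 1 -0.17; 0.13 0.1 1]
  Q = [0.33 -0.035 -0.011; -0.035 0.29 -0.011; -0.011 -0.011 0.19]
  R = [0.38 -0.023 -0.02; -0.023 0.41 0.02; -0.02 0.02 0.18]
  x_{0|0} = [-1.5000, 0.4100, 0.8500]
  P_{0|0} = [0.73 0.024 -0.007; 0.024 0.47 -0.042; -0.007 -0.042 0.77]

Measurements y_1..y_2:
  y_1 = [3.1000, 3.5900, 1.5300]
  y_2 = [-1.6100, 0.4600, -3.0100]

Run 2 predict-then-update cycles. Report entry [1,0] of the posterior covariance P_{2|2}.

P_post[1,0] = -0.0351

step 1: x^-=[-1.5899, 0.2168, 0.4631]  P^-=[1.3107 0.1745 0.1658; 0.1745 0.7727 -0.0707; 0.1658 -0.0707 0.8542]  S=[1.7692 0.2864 0.4063; 0.2864 1.2584 -0.0737; 0.4063 -0.0737 1.0975]  K=[0.7445 0.0226 0.0481; 0.0280 0.6304 0.0586; -0.0381 -0.1070 0.7984]  nu=[4.6290, 3.5632, 1.2519]  x^+=[1.9970, 2.6659, 0.9050]  P^+=[0.2883 -0.0339 -0.0399; -0.0339 0.2615 0.0008; -0.0399 0.0008 0.1474]
step 2: x^-=[2.5741, 3.0625, 0.4253]  P^-=[0.6982 -0.0020 0.0130; -0.0020 0.5387 -0.0617; 0.0130 -0.0617 0.3192]  S=[1.0873 0.0729 0.1079; 0.0729 0.9818 -0.0343; 0.1079 -0.0343 0.5074]  K=[0.6360 0.0007 0.0690; 0.0087 0.5593 0.0201; -0.0260 -0.0936 0.6195]  nu=[-4.5550, -2.7104, -4.0762]  x^+=[-0.6059, 1.4251, -1.7280]  P^+=[0.2464 -0.0351 -0.0288; -0.0351 0.2313 -0.0039; -0.0288 -0.0039 0.1143]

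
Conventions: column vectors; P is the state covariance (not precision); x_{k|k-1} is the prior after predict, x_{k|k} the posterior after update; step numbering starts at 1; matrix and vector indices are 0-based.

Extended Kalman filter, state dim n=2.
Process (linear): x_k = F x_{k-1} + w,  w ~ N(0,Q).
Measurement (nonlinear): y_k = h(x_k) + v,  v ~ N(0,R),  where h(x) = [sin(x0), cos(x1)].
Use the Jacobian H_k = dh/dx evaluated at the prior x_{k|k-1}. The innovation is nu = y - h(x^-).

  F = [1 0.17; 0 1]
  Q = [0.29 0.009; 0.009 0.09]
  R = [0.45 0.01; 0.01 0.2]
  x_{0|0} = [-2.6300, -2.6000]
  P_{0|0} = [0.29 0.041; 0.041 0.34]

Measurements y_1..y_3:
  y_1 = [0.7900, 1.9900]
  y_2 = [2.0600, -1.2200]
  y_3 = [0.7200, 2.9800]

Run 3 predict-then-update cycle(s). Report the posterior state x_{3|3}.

x_post = [-4.5909, 0.0239]

step 1: x^-=[-3.0720, -2.6000]  P^-=[0.6038 0.1078; 0.1078 0.4300]  H_jac=[-0.9976 0.0000; 0.0000 0.5155]  S=[1.0508 -0.0454; -0.0454 0.3143]  K=[-0.5691 0.0946; -0.0723 0.6949]  nu=[0.8595, 2.8469]  x^+=[-3.2920, -0.6839]  P^+=[0.2558 0.0256; 0.0256 0.2682]
step 2: x^-=[-3.4082, -0.6839]  P^-=[0.5622 0.0802; 0.0802 0.3582]  H_jac=[-0.9647 0.0000; 0.0000 0.6318]  S=[0.9732 -0.0389; -0.0389 0.3430]  K=[-0.5539 0.0850; -0.0534 0.6538]  nu=[1.7965, -1.9951]  x^+=[-4.5729, -2.0842]  P^+=[0.2575 0.0181; 0.0181 0.2061]
step 3: x^-=[-4.9272, -2.0842]  P^-=[0.5596 0.0622; 0.0622 0.2961]  H_jac=[0.2131 0.0000; 0.0000 0.8711]  S=[0.4754 0.0215; 0.0215 0.4247]  K=[0.2457 0.1151; 0.0004 0.6073]  nu=[-0.2570, 3.4711]  x^+=[-4.5909, 0.0239]  P^+=[0.5241 0.0292; 0.0292 0.1394]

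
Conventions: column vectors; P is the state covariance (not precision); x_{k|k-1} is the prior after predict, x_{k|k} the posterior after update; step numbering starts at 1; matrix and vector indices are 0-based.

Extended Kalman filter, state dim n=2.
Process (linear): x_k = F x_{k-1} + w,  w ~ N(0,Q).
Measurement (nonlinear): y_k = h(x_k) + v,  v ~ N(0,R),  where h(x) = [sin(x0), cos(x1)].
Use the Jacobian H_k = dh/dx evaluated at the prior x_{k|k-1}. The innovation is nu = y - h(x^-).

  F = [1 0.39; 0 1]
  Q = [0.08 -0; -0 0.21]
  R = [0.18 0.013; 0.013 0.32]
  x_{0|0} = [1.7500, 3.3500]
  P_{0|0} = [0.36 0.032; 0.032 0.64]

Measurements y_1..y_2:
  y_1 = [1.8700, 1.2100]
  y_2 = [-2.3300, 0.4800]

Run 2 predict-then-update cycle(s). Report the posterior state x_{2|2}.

step 1: x^-=[3.0565, 3.3500]  P^-=[0.5623 0.2816; 0.2816 0.8500]  H_jac=[-0.9964 0.0000; 0.0000 0.2069]  S=[0.7382 -0.0451; -0.0451 0.3564]  K=[-0.7548 0.0681; -0.3527 0.4489]  nu=[1.7850, 2.1884]  x^+=[1.8582, 3.7028]  P^+=[0.1355 0.0579; 0.0579 0.6721]
step 2: x^-=[3.3023, 3.7028]  P^-=[0.3628 0.3200; 0.3200 0.8821]  H_jac=[-0.9871 0.0000; 0.0000 0.5322]  S=[0.5335 -0.1551; -0.1551 0.5699]  K=[-0.6346 0.1261; -0.3828 0.7196]  nu=[-2.1700, 1.3266]  x^+=[4.8467, 5.4882]  P^+=[0.1141 0.0603; 0.0603 0.4233]

x_post = [4.8467, 5.4882]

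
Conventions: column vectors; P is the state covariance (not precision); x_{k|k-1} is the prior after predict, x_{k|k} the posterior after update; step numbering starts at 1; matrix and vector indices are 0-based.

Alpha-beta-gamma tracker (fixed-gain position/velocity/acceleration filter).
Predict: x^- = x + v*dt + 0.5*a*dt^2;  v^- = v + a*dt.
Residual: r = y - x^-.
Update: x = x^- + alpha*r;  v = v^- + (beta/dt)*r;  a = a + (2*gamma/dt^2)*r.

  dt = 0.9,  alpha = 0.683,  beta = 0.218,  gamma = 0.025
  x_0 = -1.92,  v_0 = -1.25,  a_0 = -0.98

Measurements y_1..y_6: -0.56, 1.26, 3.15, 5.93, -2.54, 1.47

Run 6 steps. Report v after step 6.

v_post = -0.9678

step 1: x_pred=-3.4419  r=2.8819  x^+=-1.4736  v^+=-1.4339  a^+=-0.8021
step 2: x_pred=-3.0890  r=4.3490  x^+=-0.1186  v^+=-1.1024  a^+=-0.5337
step 3: x_pred=-1.3269  r=4.4769  x^+=1.7308  v^+=-0.4983  a^+=-0.2573
step 4: x_pred=1.1781  r=4.7519  x^+=4.4237  v^+=0.4211  a^+=0.0360
step 5: x_pred=4.8173  r=-7.3573  x^+=-0.2077  v^+=-1.3285  a^+=-0.4181
step 6: x_pred=-1.5728  r=3.0428  x^+=0.5054  v^+=-0.9678  a^+=-0.2303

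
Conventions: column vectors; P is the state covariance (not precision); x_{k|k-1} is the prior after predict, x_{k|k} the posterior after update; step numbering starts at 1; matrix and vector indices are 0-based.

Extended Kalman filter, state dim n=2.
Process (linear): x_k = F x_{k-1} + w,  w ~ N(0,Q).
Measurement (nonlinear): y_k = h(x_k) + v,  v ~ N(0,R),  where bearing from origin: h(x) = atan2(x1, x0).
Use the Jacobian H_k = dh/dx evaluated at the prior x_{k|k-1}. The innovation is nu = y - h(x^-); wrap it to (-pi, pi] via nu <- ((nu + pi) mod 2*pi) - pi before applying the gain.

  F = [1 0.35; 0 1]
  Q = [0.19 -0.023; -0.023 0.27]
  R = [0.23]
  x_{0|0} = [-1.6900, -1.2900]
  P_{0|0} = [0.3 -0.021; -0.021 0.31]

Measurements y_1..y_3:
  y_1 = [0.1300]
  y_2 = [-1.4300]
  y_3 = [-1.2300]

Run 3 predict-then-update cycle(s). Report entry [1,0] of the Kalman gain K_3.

K[1,0] = -0.2879

step 1: x^-=[-2.1415, -1.2900]  P^-=[0.5133 0.0645; 0.0645 0.5800]  H_jac=[0.2064 -0.3426]  S=[0.3108]  K=[0.2697; -0.5965]  nu=[2.7294]  x^+=[-1.4053, -2.9181]  P^+=[0.4907 0.1145; 0.1145 0.4694]
step 2: x^-=[-2.4267, -2.9181]  P^-=[0.8183 0.2558; 0.2558 0.7394]  H_jac=[0.2026 -0.1685]  S=[0.2671]  K=[0.4593; -0.2723]  nu=[0.8345]  x^+=[-2.0434, -3.1454]  P^+=[0.7620 0.2892; 0.2892 0.7196]
step 3: x^-=[-3.1442, -3.1454]  P^-=[1.2426 0.5181; 0.5181 0.9896]  H_jac=[0.1590 -0.1590]  S=[0.2602]  K=[0.4428; -0.2879]  nu=[1.1260]  x^+=[-2.6456, -3.4696]  P^+=[1.1915 0.5512; 0.5512 0.9680]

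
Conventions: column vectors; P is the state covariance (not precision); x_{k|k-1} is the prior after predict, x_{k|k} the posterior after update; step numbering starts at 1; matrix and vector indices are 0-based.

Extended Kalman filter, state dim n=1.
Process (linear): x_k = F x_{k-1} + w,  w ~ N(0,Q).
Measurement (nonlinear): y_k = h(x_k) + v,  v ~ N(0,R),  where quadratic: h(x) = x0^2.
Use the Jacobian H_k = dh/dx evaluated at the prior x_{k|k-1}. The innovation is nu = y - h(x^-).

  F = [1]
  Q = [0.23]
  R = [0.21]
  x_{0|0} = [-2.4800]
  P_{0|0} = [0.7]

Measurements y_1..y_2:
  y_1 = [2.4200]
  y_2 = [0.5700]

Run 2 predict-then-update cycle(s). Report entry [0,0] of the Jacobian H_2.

H_jac[0,0] = -3.4695

step 1: x^-=[-2.4800]  P^-=[0.9300]  H_jac=[-4.9600]  S=[23.0895]  K=[-0.1998]  nu=[-3.7304]  x^+=[-1.7347]  P^+=[0.0085]
step 2: x^-=[-1.7347]  P^-=[0.2385]  H_jac=[-3.4695]  S=[3.0804]  K=[-0.2686]  nu=[-2.4393]  x^+=[-1.0796]  P^+=[0.0163]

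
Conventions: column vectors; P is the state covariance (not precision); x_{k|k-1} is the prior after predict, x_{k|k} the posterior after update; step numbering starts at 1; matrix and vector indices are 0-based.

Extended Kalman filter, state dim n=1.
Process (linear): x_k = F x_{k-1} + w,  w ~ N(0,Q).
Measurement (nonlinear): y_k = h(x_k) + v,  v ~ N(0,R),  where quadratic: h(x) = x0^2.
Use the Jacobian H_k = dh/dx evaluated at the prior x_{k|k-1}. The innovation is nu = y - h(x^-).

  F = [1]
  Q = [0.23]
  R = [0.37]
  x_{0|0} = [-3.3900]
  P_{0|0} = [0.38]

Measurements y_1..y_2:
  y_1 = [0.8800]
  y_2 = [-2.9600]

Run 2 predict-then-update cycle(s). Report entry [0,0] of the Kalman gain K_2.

step 1: x^-=[-3.3900]  P^-=[0.6100]  H_jac=[-6.7800]  S=[28.4107]  K=[-0.1456]  nu=[-10.6121]  x^+=[-1.8452]  P^+=[0.0079]
step 2: x^-=[-1.8452]  P^-=[0.2379]  H_jac=[-3.6904]  S=[3.6105]  K=[-0.2432]  nu=[-6.3647]  x^+=[-0.2972]  P^+=[0.0244]

K[0,0] = -0.2432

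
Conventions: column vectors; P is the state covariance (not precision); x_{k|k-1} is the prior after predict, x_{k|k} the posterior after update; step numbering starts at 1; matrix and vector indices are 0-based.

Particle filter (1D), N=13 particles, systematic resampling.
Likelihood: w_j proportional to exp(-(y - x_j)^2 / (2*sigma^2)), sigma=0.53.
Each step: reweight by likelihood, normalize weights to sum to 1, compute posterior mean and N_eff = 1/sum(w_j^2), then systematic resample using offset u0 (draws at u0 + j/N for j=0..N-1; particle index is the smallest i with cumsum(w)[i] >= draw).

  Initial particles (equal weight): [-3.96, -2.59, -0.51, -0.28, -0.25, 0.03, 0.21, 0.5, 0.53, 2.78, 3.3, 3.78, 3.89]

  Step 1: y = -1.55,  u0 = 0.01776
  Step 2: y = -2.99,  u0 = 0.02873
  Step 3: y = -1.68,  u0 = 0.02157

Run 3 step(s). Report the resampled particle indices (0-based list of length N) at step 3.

resampled_idx = [0, 1, 2, 3, 4, 5, 6, 7, 8, 9, 10, 11, 12]

step 1: w=[0.0001, 0.3518, 0.3518, 0.1366, 0.1191, 0.0284, 0.0097, 0.0014, 0.0011, 0.0000, 0.0000, 0.0000, 0.0000]  mean=-1.1548  Neff=3.5548  idx=[1, 1, 1, 1, 1, 2, 2, 2, 2, 3, 3, 4, 4]
step 2: w=[0.2000, 0.2000, 0.2000, 0.2000, 0.2000, 0.0000, 0.0000, 0.0000, 0.0000, 0.0000, 0.0000, 0.0000, 0.0000]  mean=-2.5900  Neff=5.0002  idx=[0, 0, 0, 1, 1, 2, 2, 2, 3, 3, 3, 4, 4]
step 3: w=[0.0769, 0.0769, 0.0769, 0.0769, 0.0769, 0.0769, 0.0769, 0.0769, 0.0769, 0.0769, 0.0769, 0.0769, 0.0769]  mean=-2.5900  Neff=13.0000  idx=[0, 1, 2, 3, 4, 5, 6, 7, 8, 9, 10, 11, 12]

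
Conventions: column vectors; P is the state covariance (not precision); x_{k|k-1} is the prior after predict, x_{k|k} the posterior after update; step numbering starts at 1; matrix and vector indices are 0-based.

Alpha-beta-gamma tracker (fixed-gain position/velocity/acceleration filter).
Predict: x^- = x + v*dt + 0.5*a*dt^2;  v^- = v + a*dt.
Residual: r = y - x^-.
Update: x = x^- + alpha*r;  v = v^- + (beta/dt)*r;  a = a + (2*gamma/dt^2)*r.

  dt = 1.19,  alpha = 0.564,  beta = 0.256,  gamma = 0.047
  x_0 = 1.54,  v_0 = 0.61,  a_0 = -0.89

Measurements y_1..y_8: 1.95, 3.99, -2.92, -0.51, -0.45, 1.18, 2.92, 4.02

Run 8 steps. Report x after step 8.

x_post = 2.7635

step 1: x_pred=1.6357  r=0.3143  x^+=1.8130  v^+=-0.3815  a^+=-0.8691
step 2: x_pred=0.7436  r=3.2464  x^+=2.5746  v^+=-0.7174  a^+=-0.6536
step 3: x_pred=1.2581  r=-4.1781  x^+=-1.0984  v^+=-2.3940  a^+=-0.9310
step 4: x_pred=-4.6064  r=4.0964  x^+=-2.2961  v^+=-2.6207  a^+=-0.6591
step 5: x_pred=-5.8813  r=5.4313  x^+=-2.8180  v^+=-2.2365  a^+=-0.2985
step 6: x_pred=-5.6909  r=6.8709  x^+=-1.8157  v^+=-1.1137  a^+=0.1575
step 7: x_pred=-3.0294  r=5.9494  x^+=0.3260  v^+=0.3537  a^+=0.5525
step 8: x_pred=1.1381  r=2.8819  x^+=2.7635  v^+=1.6311  a^+=0.7438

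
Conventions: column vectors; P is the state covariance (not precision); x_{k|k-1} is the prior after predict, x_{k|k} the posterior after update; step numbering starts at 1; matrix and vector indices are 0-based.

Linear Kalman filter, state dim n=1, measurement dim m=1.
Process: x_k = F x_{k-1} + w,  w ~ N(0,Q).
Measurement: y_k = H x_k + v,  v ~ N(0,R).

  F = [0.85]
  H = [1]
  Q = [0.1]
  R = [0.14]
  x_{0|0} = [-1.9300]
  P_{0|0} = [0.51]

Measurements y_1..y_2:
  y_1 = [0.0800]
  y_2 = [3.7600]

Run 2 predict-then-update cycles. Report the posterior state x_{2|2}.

x_post = [1.9858]

step 1: x^-=[-1.6405]  P^-=[0.4685]  S=[0.6085]  K=[0.7699]  nu=[1.7205]  x^+=[-0.3159]  P^+=[0.1078]
step 2: x^-=[-0.2685]  P^-=[0.1779]  S=[0.3179]  K=[0.5596]  nu=[4.0285]  x^+=[1.9858]  P^+=[0.0783]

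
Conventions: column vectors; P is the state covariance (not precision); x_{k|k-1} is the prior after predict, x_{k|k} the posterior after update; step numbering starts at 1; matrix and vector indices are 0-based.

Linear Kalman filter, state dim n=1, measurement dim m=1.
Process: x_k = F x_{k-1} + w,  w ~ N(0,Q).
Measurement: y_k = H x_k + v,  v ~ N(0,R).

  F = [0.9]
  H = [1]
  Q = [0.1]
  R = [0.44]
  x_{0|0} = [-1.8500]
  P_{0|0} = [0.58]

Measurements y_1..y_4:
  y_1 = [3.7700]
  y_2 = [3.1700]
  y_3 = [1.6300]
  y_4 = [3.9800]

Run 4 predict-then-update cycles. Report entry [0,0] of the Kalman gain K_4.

K[0,0] = 0.3407

step 1: x^-=[-1.6650]  P^-=[0.5698]  S=[1.0098]  K=[0.5643]  nu=[5.4350]  x^+=[1.4018]  P^+=[0.2483]
step 2: x^-=[1.2616]  P^-=[0.3011]  S=[0.7411]  K=[0.4063]  nu=[1.9084]  x^+=[2.0370]  P^+=[0.1788]
step 3: x^-=[1.8333]  P^-=[0.2448]  S=[0.6848]  K=[0.3575]  nu=[-0.2033]  x^+=[1.7606]  P^+=[0.1573]
step 4: x^-=[1.5846]  P^-=[0.2274]  S=[0.6674]  K=[0.3407]  nu=[2.3954]  x^+=[2.4008]  P^+=[0.1499]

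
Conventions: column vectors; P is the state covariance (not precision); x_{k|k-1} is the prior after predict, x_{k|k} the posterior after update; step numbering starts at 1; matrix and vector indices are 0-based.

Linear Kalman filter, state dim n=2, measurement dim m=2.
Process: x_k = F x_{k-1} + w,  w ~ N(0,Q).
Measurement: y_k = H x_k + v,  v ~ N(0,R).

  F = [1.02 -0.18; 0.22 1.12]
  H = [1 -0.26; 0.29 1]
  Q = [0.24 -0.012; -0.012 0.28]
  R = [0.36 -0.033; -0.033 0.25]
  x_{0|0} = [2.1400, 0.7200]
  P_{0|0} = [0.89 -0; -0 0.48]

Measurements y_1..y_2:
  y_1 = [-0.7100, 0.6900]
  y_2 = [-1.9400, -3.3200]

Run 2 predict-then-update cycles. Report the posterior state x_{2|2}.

step 1: x^-=[2.0532, 1.2772]  P^-=[1.1815 0.0909; 0.0909 0.9252]  S=[1.5568 0.1532; 0.1532 1.3273]  K=[0.7198 0.2436; -0.1686 0.7364]  nu=[-2.4311, -1.1826]  x^+=[0.0152, 0.8161]  P^+=[0.2425 -0.0332; -0.0332 0.1993]
step 2: x^-=[-0.1314, 0.9174]  P^-=[0.5109 -0.0343; -0.0343 0.5254]  S=[0.9243 -0.0532; -0.0532 0.7984]  K=[0.5728 0.1807; -0.1484 0.6357]  nu=[-1.5701, -4.1993]  x^+=[-1.7896, -1.5189]  P^+=[0.1926 -0.0296; -0.0296 0.1724]

x_post = [-1.7896, -1.5189]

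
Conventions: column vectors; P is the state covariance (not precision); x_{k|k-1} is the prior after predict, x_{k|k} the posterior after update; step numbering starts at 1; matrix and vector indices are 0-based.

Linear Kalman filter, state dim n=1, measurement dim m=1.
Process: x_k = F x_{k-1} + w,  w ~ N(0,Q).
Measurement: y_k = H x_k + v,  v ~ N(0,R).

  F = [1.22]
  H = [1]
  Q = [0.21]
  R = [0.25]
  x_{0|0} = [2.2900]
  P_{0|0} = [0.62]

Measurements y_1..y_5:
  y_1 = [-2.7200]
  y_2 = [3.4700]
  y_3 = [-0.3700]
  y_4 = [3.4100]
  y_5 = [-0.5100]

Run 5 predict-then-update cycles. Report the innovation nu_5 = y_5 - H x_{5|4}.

step 1: x^-=[2.7938]  P^-=[1.1328]  S=[1.3828]  K=[0.8192]  nu=[-5.5138]  x^+=[-1.7232]  P^+=[0.2048]
step 2: x^-=[-2.1022]  P^-=[0.5148]  S=[0.7648]  K=[0.6731]  nu=[5.5722]  x^+=[1.6486]  P^+=[0.1683]
step 3: x^-=[2.0113]  P^-=[0.4605]  S=[0.7105]  K=[0.6481]  nu=[-2.3813]  x^+=[0.4679]  P^+=[0.1620]
step 4: x^-=[0.5709]  P^-=[0.4512]  S=[0.7012]  K=[0.6435]  nu=[2.8391]  x^+=[2.3977]  P^+=[0.1609]
step 5: x^-=[2.9252]  P^-=[0.4494]  S=[0.6994]  K=[0.6426]  nu=[-3.4352]  x^+=[0.7179]  P^+=[0.1606]

innov = [-3.4352]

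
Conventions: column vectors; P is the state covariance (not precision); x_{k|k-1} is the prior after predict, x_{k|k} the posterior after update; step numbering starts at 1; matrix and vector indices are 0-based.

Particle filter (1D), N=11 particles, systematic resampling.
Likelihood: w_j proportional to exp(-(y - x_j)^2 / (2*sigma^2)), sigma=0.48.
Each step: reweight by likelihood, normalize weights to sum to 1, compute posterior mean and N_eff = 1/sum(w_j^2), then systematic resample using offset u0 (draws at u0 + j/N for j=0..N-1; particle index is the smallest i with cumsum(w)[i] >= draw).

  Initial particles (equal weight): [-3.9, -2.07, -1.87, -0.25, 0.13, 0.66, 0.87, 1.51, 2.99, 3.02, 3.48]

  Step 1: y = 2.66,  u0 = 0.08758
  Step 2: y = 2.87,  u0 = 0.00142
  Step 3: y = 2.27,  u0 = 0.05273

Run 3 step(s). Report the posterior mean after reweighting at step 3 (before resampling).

step 1: w=[0.0000, 0.0000, 0.0000, 0.0000, 0.0000, 0.0001, 0.0005, 0.0309, 0.4303, 0.4114, 0.1267]  mean=3.0174  Neff=2.6918  idx=[8, 8, 8, 8, 8, 9, 9, 9, 9, 10, 10]
step 2: w=[0.1015, 0.1015, 0.1015, 0.1015, 0.1015, 0.0997, 0.0997, 0.0997, 0.0997, 0.0467, 0.0467]  mean=3.0477  Neff=10.4503  idx=[0, 0, 1, 2, 3, 4, 5, 6, 7, 8, 9]
step 3: w=[0.1024, 0.1024, 0.1024, 0.1024, 0.1024, 0.1024, 0.0931, 0.0931, 0.0931, 0.0931, 0.0132]  mean=3.0076  Neff=10.2282  idx=[0, 1, 2, 3, 4, 4, 5, 6, 7, 8, 9]

post_mean = 3.0076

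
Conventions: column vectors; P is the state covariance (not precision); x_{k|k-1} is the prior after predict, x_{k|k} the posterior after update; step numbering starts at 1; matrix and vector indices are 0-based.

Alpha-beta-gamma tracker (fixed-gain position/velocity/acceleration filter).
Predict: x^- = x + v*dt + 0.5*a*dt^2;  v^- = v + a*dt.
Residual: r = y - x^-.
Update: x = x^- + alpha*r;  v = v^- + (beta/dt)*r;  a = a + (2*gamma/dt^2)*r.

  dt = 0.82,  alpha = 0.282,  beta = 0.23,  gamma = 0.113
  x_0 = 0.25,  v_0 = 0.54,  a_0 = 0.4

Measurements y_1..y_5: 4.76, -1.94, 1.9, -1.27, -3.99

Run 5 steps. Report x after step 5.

step 1: x_pred=0.8273  r=3.9327  x^+=1.9363  v^+=1.9711  a^+=1.7218
step 2: x_pred=4.1315  r=-6.0715  x^+=2.4193  v^+=1.6800  a^+=-0.3189
step 3: x_pred=3.6897  r=-1.7897  x^+=3.1850  v^+=0.9165  a^+=-0.9204
step 4: x_pred=3.6272  r=-4.8972  x^+=2.2462  v^+=-1.2118  a^+=-2.5664
step 5: x_pred=0.3897  r=-4.3797  x^+=-0.8454  v^+=-4.5446  a^+=-4.0384

x_post = -0.8454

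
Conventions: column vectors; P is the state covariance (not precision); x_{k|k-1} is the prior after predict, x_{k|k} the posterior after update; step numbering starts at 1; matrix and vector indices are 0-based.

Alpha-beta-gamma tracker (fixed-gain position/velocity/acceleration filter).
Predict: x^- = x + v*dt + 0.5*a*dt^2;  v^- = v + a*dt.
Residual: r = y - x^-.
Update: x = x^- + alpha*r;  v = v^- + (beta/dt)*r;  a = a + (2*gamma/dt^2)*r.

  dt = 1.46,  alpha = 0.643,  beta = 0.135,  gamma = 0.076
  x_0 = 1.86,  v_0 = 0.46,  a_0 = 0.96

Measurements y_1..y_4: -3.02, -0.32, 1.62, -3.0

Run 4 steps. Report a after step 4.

step 1: x_pred=3.5548  r=-6.5748  x^+=-0.6728  v^+=1.2537  a^+=0.4912
step 2: x_pred=1.6810  r=-2.0010  x^+=0.3944  v^+=1.7857  a^+=0.3485
step 3: x_pred=3.3729  r=-1.7529  x^+=2.2458  v^+=2.1324  a^+=0.2235
step 4: x_pred=5.5973  r=-8.5973  x^+=0.0692  v^+=1.6637  a^+=-0.3896

a_post = -0.3896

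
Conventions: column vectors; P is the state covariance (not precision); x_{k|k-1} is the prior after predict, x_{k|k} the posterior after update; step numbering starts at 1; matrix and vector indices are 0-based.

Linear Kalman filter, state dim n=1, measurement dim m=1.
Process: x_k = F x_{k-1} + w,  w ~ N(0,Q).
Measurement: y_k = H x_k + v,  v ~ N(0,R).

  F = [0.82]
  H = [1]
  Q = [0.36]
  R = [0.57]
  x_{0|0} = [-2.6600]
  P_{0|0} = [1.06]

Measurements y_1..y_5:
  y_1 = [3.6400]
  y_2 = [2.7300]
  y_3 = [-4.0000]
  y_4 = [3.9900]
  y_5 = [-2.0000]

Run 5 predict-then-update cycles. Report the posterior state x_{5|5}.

step 1: x^-=[-2.1812]  P^-=[1.0727]  S=[1.6427]  K=[0.6530]  nu=[5.8212]  x^+=[1.6202]  P^+=[0.3722]
step 2: x^-=[1.3285]  P^-=[0.6103]  S=[1.1803]  K=[0.5171]  nu=[1.4015]  x^+=[2.0532]  P^+=[0.2947]
step 3: x^-=[1.6836]  P^-=[0.5582]  S=[1.1282]  K=[0.4948]  nu=[-5.6836]  x^+=[-1.1284]  P^+=[0.2820]
step 4: x^-=[-0.9253]  P^-=[0.5496]  S=[1.1196]  K=[0.4909]  nu=[4.9153]  x^+=[1.4876]  P^+=[0.2798]
step 5: x^-=[1.2199]  P^-=[0.5481]  S=[1.1181]  K=[0.4902]  nu=[-3.2199]  x^+=[-0.3586]  P^+=[0.2794]

x_post = [-0.3586]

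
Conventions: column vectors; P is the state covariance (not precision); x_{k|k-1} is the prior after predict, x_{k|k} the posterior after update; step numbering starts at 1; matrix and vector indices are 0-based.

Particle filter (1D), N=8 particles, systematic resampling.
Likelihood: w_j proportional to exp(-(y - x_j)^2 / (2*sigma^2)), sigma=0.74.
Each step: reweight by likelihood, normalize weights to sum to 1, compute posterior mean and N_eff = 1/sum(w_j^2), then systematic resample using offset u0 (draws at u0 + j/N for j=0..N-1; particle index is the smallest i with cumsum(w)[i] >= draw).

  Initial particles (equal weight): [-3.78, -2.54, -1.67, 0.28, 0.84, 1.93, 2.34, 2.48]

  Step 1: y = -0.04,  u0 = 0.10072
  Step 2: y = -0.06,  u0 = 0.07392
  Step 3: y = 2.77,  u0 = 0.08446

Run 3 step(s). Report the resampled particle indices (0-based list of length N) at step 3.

step 1: w=[0.0000, 0.0022, 0.0577, 0.5940, 0.3216, 0.0189, 0.0037, 0.0020]  mean=0.3846  Neff=2.1739  idx=[3, 3, 3, 3, 3, 4, 4, 5]
step 2: w=[0.1642, 0.1642, 0.1642, 0.1642, 0.1642, 0.0871, 0.0871, 0.0049]  mean=0.3856  Neff=6.6679  idx=[0, 1, 1, 2, 3, 4, 5, 6]
step 3: w=[0.0397, 0.0397, 0.0397, 0.0397, 0.0397, 0.0397, 0.3808, 0.3808]  mean=0.7065  Neff=3.3391  idx=[2, 5, 6, 6, 6, 7, 7, 7]

resampled_idx = [2, 5, 6, 6, 6, 7, 7, 7]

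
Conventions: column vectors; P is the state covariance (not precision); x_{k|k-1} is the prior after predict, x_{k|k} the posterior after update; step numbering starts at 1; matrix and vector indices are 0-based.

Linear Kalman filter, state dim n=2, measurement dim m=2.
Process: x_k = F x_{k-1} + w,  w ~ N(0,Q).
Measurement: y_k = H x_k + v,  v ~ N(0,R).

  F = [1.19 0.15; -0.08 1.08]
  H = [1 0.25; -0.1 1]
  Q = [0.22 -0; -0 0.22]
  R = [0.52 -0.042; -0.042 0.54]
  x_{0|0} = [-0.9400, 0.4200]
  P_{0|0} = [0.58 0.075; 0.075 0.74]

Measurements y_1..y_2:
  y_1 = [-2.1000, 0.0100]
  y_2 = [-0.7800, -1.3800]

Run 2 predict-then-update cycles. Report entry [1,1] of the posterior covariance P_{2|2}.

P_post[1,1] = 0.2778

step 1: x^-=[-1.0556, 0.5288]  P^-=[1.0848 0.1602; 0.1602 1.0739]  S=[1.7520 0.2741; 0.2741 1.5927]  K=[0.6546 -0.0802; 0.1446 0.6393]  nu=[-1.1766, -0.6244]  x^+=[-1.7757, -0.0405]  P^+=[0.3526 -0.0355; -0.0355 0.3356]
step 2: x^-=[-2.1191, 0.0983]  P^-=[0.7142 -0.0245; -0.0245 0.6198]  S=[1.2607 0.0177; 0.0177 1.1719]  K=[0.5629 -0.0903; 0.0961 0.5296]  nu=[1.3146, -1.6902]  x^+=[-1.2265, -0.6705]  P^+=[0.3069 -0.0417; -0.0417 0.2778]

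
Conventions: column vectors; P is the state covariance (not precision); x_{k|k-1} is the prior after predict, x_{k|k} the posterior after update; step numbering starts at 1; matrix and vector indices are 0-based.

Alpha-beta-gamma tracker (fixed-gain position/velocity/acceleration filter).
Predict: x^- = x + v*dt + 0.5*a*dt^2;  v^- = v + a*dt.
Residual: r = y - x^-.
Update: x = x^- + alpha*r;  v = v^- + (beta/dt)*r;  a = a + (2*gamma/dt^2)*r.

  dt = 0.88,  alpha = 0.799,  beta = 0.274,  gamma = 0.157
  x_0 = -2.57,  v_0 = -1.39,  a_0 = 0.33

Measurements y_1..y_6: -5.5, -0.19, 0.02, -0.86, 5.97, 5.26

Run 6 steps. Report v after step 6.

v_post = 5.2780

step 1: x_pred=-3.6654  r=-1.8346  x^+=-5.1313  v^+=-1.6708  a^+=-0.4139
step 2: x_pred=-6.7618  r=6.5718  x^+=-1.5109  v^+=0.0112  a^+=2.2508
step 3: x_pred=-0.6296  r=0.6496  x^+=-0.1106  v^+=2.1942  a^+=2.5142
step 4: x_pred=2.7938  r=-3.6538  x^+=-0.1256  v^+=3.2690  a^+=1.0327
step 5: x_pred=3.1510  r=2.8190  x^+=5.4034  v^+=5.0555  a^+=2.1757
step 6: x_pred=10.6947  r=-5.4347  x^+=6.3524  v^+=5.2780  a^+=-0.0279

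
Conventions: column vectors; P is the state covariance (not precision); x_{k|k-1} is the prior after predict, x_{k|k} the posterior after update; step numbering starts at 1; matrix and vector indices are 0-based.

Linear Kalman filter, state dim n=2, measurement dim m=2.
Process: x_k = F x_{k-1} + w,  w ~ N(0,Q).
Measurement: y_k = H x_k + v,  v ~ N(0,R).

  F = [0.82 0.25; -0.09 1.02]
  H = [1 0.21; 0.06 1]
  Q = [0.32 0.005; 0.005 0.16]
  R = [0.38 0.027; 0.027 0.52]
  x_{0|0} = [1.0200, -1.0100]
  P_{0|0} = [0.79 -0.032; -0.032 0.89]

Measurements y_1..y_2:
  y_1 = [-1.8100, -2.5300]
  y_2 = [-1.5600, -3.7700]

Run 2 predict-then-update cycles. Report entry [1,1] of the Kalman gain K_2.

K[1,1] = 0.4925

step 1: x^-=[0.5839, -1.1220]  P^-=[0.8937 0.1476; 0.1476 1.0982]  S=[1.3841 0.4607; 0.4607 1.6392]  K=[0.6919 -0.0717; 0.0535 0.6604]  nu=[-2.1583, -1.4430]  x^+=[-0.8060, -2.1903]  P^+=[0.2683 -0.0347; -0.0347 0.3469]
step 2: x^-=[-1.2085, -2.1616]  P^-=[0.5079 0.0454; 0.0454 0.5295]  S=[0.9303 0.2146; 0.2146 1.0568]  K=[0.5661 -0.0432; 0.0547 0.4925]  nu=[0.1024, -1.5359]  x^+=[-1.0842, -2.9124]  P^+=[0.2182 -0.0203; -0.0203 0.2588]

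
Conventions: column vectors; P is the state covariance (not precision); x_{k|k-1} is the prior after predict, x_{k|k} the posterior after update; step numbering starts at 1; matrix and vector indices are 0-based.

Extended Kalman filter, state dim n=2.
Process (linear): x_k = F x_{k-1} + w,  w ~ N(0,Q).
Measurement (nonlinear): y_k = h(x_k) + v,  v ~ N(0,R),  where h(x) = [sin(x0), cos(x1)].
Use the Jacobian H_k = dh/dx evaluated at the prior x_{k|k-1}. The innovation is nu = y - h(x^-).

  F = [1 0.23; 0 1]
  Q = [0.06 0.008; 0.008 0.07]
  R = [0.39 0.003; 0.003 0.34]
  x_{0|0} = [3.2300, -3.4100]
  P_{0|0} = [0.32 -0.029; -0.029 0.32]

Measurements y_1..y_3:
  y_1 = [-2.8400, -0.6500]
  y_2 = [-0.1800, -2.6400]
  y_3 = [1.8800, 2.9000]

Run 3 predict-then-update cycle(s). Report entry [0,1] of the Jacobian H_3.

step 1: x^-=[2.4457, -3.4100]  P^-=[0.3836 0.0526; 0.0526 0.3900]  H_jac=[-0.7675 0.0000; 0.0000 -0.2652]  S=[0.6159 0.0137; 0.0137 0.3674]  K=[-0.4775 -0.0202; -0.0593 -0.2793]  nu=[-3.4811, 0.3142]  x^+=[4.1016, -3.2912]  P^+=[0.2427 0.0312; 0.0312 0.3587]
step 2: x^-=[3.3446, -3.2912]  P^-=[0.3361 0.1217; 0.1217 0.4287]  H_jac=[-0.9795 0.0000; 0.0000 -0.1491]  S=[0.7124 0.0208; 0.0208 0.3495]  K=[-0.4613 -0.0245; -0.1623 -0.1732]  nu=[0.0217, -1.6512]  x^+=[3.3751, -3.0088]  P^+=[0.1838 0.0652; 0.0652 0.3983]
step 3: x^-=[2.6831, -3.0088]  P^-=[0.2948 0.1648; 0.1648 0.4683]  H_jac=[-0.8967 0.0000; 0.0000 0.1324]  S=[0.6271 -0.0166; -0.0166 0.3482]  K=[-0.4205 0.0427; -0.2312 0.1671]  nu=[1.4374, 3.8912]  x^+=[2.2447, -2.6908]  P^+=[0.1827 0.1000; 0.1000 0.4238]

H_jac[0,1] = 0.0000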